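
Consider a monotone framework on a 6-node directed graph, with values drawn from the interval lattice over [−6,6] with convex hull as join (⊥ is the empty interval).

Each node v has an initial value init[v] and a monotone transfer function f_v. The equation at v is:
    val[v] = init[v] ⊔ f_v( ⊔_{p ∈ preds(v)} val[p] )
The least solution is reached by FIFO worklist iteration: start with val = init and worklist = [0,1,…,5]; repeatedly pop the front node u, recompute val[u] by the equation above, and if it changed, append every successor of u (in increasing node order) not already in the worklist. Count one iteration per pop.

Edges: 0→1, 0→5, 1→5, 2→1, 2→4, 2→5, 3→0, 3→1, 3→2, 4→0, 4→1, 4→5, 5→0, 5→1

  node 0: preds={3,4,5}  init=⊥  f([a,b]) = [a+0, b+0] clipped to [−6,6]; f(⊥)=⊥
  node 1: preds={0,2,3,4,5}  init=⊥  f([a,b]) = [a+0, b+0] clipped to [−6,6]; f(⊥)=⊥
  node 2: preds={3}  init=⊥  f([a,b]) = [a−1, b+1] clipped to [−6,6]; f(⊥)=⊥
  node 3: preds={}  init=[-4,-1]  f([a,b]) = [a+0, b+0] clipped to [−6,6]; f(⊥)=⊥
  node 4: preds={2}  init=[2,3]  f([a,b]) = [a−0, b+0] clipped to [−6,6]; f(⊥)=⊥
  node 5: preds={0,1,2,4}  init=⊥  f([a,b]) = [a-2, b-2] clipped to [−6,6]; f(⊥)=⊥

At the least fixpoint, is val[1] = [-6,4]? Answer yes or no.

no

Trace (10 dequeues):
  [1] u=0 | in [-4,3] | out [-4,3] | prev ⊥ | push {}
  [2] u=1 | in [-4,3] | out [-4,3] | prev ⊥ | push {}
  [3] u=2 | in [-4,-1] | out [-5,0] | prev ⊥ | push {1}
  [4] u=3 | in ⊥ | out [-4,-1] | ==
  [5] u=4 | in [-5,0] | out [-5,3] | prev [2,3] | push {0}
  [6] u=5 | in [-5,3] | out [-6,1] | prev ⊥ | push {}
  [7] u=1 | in [-6,3] | out [-6,3] | prev [-4,3] | push {5}
  [8] u=0 | in [-6,3] | out [-6,3] | prev [-4,3] | push {1}
  [9] u=5 | in [-6,3] | out [-6,1] | ==
  [10] u=1 | in [-6,3] | out [-6,3] | ==

Converged values:
  [0] [-6,3]
  [1] [-6,3]
  [2] [-5,0]
  [3] [-4,-1]
  [4] [-5,3]
  [5] [-6,1]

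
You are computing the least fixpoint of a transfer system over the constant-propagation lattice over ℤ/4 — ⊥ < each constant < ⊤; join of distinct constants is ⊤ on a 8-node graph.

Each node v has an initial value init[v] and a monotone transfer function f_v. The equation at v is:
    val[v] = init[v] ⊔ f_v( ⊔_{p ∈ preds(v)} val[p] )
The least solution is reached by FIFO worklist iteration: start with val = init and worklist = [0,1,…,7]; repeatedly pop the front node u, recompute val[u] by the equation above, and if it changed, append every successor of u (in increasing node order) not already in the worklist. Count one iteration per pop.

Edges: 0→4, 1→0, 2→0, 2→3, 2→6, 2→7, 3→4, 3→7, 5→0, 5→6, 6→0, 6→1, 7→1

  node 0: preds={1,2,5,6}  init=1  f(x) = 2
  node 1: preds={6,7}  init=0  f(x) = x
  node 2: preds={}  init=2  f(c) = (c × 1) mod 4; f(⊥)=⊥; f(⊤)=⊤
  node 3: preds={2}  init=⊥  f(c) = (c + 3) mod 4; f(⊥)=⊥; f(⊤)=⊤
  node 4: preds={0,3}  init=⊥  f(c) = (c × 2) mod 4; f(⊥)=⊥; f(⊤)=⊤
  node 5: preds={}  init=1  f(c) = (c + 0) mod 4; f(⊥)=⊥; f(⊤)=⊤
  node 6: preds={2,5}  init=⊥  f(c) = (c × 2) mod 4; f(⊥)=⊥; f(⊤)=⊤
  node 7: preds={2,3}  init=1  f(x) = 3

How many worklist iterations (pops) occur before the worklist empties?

10

Trace (10 dequeues):
  [1] u=0 | in ⊤ | out ⊤ | prev 1 | push {}
  [2] u=1 | in 1 | out ⊤ | prev 0 | push {0}
  [3] u=2 | in ⊥ | out 2 | ==
  [4] u=3 | in 2 | out 1 | prev ⊥ | push {}
  [5] u=4 | in ⊤ | out ⊤ | prev ⊥ | push {}
  [6] u=5 | in ⊥ | out 1 | ==
  [7] u=6 | in ⊤ | out ⊤ | prev ⊥ | push {1}
  [8] u=7 | in ⊤ | out ⊤ | prev 1 | push {}
  [9] u=0 | in ⊤ | out ⊤ | ==
  [10] u=1 | in ⊤ | out ⊤ | ==

Converged values:
  [0] ⊤
  [1] ⊤
  [2] 2
  [3] 1
  [4] ⊤
  [5] 1
  [6] ⊤
  [7] ⊤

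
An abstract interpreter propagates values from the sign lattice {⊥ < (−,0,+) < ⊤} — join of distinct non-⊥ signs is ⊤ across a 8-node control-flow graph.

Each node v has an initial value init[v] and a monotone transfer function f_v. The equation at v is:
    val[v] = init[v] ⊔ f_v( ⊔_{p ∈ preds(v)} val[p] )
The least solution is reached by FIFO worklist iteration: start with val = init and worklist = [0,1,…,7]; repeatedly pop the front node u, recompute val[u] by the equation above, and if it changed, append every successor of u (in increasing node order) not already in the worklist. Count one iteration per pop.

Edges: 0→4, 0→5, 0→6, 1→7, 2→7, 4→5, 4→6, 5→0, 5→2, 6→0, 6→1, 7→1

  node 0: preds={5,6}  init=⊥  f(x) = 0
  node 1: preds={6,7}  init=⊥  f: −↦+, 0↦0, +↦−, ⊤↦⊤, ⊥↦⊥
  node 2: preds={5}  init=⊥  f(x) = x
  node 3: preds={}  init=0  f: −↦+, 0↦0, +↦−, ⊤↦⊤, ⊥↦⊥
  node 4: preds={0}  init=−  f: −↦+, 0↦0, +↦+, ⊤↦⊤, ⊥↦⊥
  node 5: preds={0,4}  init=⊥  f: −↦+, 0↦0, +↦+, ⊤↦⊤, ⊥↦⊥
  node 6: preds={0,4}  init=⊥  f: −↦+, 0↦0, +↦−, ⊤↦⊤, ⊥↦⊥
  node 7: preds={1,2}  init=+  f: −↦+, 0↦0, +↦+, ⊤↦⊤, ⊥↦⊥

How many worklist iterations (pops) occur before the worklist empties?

13

Worklist (13 pops):
  #1 pop 0: in=⊥ → 0 (was ⊥); enqueue []
  #2 pop 1: in=+ → − (was ⊥); enqueue []
  #3 pop 2: in=⊥ → ⊥ (no change)
  #4 pop 3: in=⊥ → 0 (no change)
  #5 pop 4: in=0 → ⊤ (was −); enqueue []
  #6 pop 5: in=⊤ → ⊤ (was ⊥); enqueue [0,2]
  #7 pop 6: in=⊤ → ⊤ (was ⊥); enqueue [1]
  #8 pop 7: in=− → + (no change)
  #9 pop 0: in=⊤ → 0 (no change)
  #10 pop 2: in=⊤ → ⊤ (was ⊥); enqueue [7]
  #11 pop 1: in=⊤ → ⊤ (was −); enqueue []
  #12 pop 7: in=⊤ → ⊤ (was +); enqueue [1]
  #13 pop 1: in=⊤ → ⊤ (no change)

Fixpoint:
  val[0] = 0
  val[1] = ⊤
  val[2] = ⊤
  val[3] = 0
  val[4] = ⊤
  val[5] = ⊤
  val[6] = ⊤
  val[7] = ⊤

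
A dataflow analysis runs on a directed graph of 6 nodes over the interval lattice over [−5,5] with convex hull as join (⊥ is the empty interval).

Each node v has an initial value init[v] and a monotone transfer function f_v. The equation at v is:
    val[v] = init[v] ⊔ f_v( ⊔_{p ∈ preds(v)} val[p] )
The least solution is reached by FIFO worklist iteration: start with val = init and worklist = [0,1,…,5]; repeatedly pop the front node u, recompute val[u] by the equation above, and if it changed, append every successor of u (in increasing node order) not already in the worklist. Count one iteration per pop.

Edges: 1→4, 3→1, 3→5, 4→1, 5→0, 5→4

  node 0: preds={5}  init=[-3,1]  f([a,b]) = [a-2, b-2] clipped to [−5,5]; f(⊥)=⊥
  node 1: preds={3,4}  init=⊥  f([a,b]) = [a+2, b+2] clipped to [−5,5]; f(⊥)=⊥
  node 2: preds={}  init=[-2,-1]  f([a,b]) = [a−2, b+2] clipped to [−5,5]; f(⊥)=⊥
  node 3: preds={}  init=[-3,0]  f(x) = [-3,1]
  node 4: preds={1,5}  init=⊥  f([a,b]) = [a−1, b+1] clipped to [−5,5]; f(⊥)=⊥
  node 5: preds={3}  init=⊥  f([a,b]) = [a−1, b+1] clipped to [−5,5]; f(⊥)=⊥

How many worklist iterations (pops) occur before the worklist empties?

Iteration log — 11 steps:
  step 1. node 0  ⊔preds=⊥  new=[-3,1]  stable
  step 2. node 1  ⊔preds=[-3,0]  new=[-1,2]  old=⊥  +wl: 
  step 3. node 2  ⊔preds=⊥  new=[-2,-1]  stable
  step 4. node 3  ⊔preds=⊥  new=[-3,1]  old=[-3,0]  +wl: 1
  step 5. node 4  ⊔preds=[-1,2]  new=[-2,3]  old=⊥  +wl: 
  step 6. node 5  ⊔preds=[-3,1]  new=[-4,2]  old=⊥  +wl: 0,4
  step 7. node 1  ⊔preds=[-3,3]  new=[-1,5]  old=[-1,2]  +wl: 
  step 8. node 0  ⊔preds=[-4,2]  new=[-5,1]  old=[-3,1]  +wl: 
  step 9. node 4  ⊔preds=[-4,5]  new=[-5,5]  old=[-2,3]  +wl: 1
  step 10. node 1  ⊔preds=[-5,5]  new=[-3,5]  old=[-1,5]  +wl: 4
  step 11. node 4  ⊔preds=[-4,5]  new=[-5,5]  stable

Least fixpoint reached:
  node 0: [-5,1]
  node 1: [-3,5]
  node 2: [-2,-1]
  node 3: [-3,1]
  node 4: [-5,5]
  node 5: [-4,2]

11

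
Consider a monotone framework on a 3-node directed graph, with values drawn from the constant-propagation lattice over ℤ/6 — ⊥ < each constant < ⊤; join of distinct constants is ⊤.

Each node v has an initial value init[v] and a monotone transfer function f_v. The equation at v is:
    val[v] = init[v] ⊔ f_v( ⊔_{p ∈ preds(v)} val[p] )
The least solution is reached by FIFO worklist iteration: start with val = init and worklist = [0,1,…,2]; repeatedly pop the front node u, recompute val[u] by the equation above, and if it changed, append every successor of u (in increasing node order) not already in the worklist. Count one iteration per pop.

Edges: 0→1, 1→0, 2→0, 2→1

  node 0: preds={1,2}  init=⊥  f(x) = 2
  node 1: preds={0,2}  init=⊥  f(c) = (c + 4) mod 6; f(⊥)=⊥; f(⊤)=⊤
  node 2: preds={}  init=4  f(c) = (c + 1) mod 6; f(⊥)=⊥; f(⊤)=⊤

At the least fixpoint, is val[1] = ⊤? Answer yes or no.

Worklist (4 pops):
  #1 pop 0: in=4 → 2 (was ⊥); enqueue []
  #2 pop 1: in=⊤ → ⊤ (was ⊥); enqueue [0]
  #3 pop 2: in=⊥ → 4 (no change)
  #4 pop 0: in=⊤ → 2 (no change)

Fixpoint:
  val[0] = 2
  val[1] = ⊤
  val[2] = 4

yes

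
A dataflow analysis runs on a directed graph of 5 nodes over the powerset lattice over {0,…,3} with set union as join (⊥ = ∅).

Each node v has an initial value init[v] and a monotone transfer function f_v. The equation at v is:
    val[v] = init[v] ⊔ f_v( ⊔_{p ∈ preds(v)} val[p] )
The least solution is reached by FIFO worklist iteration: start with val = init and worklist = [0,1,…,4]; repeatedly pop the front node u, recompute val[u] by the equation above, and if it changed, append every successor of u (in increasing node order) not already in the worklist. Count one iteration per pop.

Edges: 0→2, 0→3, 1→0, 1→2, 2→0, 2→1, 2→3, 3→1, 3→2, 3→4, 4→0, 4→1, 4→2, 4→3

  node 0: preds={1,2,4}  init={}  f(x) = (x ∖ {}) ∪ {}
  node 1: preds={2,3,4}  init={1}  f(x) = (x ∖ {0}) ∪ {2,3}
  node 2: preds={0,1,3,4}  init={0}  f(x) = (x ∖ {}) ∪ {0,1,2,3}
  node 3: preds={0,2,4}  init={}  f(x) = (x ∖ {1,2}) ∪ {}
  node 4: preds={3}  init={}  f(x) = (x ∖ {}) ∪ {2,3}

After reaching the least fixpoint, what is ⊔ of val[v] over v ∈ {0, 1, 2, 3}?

Trace (9 dequeues):
  [1] u=0 | in {0,1} | out {0,1} | prev {} | push {}
  [2] u=1 | in {0} | out {1,2,3} | prev {1} | push {0}
  [3] u=2 | in {0,1,2,3} | out {0,1,2,3} | prev {0} | push {1}
  [4] u=3 | in {0,1,2,3} | out {0,3} | prev {} | push {2}
  [5] u=4 | in {0,3} | out {0,2,3} | prev {} | push {3}
  [6] u=0 | in {0,1,2,3} | out {0,1,2,3} | prev {0,1} | push {}
  [7] u=1 | in {0,1,2,3} | out {1,2,3} | ==
  [8] u=2 | in {0,1,2,3} | out {0,1,2,3} | ==
  [9] u=3 | in {0,1,2,3} | out {0,3} | ==

Converged values:
  [0] {0,1,2,3}
  [1] {1,2,3}
  [2] {0,1,2,3}
  [3] {0,3}
  [4] {0,2,3}

{0,1,2,3}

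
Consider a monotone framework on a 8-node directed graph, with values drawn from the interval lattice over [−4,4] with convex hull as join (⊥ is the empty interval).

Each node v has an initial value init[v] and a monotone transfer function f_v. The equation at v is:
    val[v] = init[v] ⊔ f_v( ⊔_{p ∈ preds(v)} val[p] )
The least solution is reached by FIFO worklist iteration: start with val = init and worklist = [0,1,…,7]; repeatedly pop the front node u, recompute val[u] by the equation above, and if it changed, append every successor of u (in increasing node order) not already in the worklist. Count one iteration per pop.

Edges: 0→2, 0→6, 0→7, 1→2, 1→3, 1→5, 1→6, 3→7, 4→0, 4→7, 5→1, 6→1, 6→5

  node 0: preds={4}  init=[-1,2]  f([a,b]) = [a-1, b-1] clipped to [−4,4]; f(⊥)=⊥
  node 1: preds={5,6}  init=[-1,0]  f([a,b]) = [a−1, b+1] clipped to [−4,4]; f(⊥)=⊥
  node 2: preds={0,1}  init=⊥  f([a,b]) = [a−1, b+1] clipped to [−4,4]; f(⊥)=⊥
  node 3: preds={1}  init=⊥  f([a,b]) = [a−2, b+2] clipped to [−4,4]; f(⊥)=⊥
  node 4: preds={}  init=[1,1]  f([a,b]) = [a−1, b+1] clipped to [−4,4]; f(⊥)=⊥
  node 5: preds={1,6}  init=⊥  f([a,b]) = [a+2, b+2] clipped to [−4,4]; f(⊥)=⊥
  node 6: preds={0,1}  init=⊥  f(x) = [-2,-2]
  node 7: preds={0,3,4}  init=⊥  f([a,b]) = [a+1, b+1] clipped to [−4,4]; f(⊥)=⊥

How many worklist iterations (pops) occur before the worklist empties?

Trace (19 dequeues):
  [1] u=0 | in [1,1] | out [-1,2] | ==
  [2] u=1 | in ⊥ | out [-1,0] | ==
  [3] u=2 | in [-1,2] | out [-2,3] | prev ⊥ | push {}
  [4] u=3 | in [-1,0] | out [-3,2] | prev ⊥ | push {}
  [5] u=4 | in ⊥ | out [1,1] | ==
  [6] u=5 | in [-1,0] | out [1,2] | prev ⊥ | push {1}
  [7] u=6 | in [-1,2] | out [-2,-2] | prev ⊥ | push {5}
  [8] u=7 | in [-3,2] | out [-2,3] | prev ⊥ | push {}
  [9] u=1 | in [-2,2] | out [-3,3] | prev [-1,0] | push {2,3,6}
  [10] u=5 | in [-3,3] | out [-1,4] | prev [1,2] | push {1}
  [11] u=2 | in [-3,3] | out [-4,4] | prev [-2,3] | push {}
  [12] u=3 | in [-3,3] | out [-4,4] | prev [-3,2] | push {7}
  [13] u=6 | in [-3,3] | out [-2,-2] | ==
  [14] u=1 | in [-2,4] | out [-3,4] | prev [-3,3] | push {2,3,5,6}
  [15] u=7 | in [-4,4] | out [-3,4] | prev [-2,3] | push {}
  [16] u=2 | in [-3,4] | out [-4,4] | ==
  [17] u=3 | in [-3,4] | out [-4,4] | ==
  [18] u=5 | in [-3,4] | out [-1,4] | ==
  [19] u=6 | in [-3,4] | out [-2,-2] | ==

Converged values:
  [0] [-1,2]
  [1] [-3,4]
  [2] [-4,4]
  [3] [-4,4]
  [4] [1,1]
  [5] [-1,4]
  [6] [-2,-2]
  [7] [-3,4]

19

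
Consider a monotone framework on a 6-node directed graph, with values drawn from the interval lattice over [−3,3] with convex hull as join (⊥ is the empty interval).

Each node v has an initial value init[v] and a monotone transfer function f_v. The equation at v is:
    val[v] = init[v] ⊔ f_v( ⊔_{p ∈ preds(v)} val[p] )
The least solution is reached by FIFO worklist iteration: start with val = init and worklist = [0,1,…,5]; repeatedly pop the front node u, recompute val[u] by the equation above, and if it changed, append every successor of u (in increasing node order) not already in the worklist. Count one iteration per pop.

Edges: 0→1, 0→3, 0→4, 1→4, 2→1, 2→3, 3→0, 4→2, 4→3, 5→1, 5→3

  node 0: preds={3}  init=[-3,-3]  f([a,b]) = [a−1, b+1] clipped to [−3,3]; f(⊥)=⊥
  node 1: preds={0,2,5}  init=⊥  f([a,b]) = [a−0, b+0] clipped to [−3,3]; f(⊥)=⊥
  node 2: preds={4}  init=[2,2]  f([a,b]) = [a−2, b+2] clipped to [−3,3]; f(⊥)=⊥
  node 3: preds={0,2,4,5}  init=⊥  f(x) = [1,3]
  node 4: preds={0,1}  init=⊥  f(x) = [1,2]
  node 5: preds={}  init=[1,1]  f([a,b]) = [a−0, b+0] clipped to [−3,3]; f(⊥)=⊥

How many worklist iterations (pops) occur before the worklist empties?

11

Worklist (11 pops):
  #1 pop 0: in=⊥ → [-3,-3] (no change)
  #2 pop 1: in=[-3,2] → [-3,2] (was ⊥); enqueue []
  #3 pop 2: in=⊥ → [2,2] (no change)
  #4 pop 3: in=[-3,2] → [1,3] (was ⊥); enqueue [0]
  #5 pop 4: in=[-3,2] → [1,2] (was ⊥); enqueue [2,3]
  #6 pop 5: in=⊥ → [1,1] (no change)
  #7 pop 0: in=[1,3] → [-3,3] (was [-3,-3]); enqueue [1,4]
  #8 pop 2: in=[1,2] → [-1,3] (was [2,2]); enqueue []
  #9 pop 3: in=[-3,3] → [1,3] (no change)
  #10 pop 1: in=[-3,3] → [-3,3] (was [-3,2]); enqueue []
  #11 pop 4: in=[-3,3] → [1,2] (no change)

Fixpoint:
  val[0] = [-3,3]
  val[1] = [-3,3]
  val[2] = [-1,3]
  val[3] = [1,3]
  val[4] = [1,2]
  val[5] = [1,1]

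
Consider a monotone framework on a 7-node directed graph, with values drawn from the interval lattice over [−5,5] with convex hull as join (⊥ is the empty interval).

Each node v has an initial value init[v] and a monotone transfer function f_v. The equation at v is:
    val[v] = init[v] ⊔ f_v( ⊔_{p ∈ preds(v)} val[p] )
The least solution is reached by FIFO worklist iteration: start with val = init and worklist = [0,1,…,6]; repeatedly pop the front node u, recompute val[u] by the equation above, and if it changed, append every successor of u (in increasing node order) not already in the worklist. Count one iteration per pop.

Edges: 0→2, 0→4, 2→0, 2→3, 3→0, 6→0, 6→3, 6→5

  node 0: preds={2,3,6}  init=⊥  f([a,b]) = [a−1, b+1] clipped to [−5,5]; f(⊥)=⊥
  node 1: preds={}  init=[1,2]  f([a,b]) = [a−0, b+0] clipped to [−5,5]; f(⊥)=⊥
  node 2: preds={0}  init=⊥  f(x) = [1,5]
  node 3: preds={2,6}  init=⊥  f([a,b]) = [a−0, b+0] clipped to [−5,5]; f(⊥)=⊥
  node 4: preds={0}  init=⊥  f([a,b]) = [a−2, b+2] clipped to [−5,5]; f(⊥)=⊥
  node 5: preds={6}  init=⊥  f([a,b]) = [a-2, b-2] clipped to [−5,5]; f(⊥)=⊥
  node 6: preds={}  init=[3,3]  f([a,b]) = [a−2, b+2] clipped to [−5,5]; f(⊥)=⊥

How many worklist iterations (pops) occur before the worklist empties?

10

Iteration log — 10 steps:
  step 1. node 0  ⊔preds=[3,3]  new=[2,4]  old=⊥  +wl: 
  step 2. node 1  ⊔preds=⊥  new=[1,2]  stable
  step 3. node 2  ⊔preds=[2,4]  new=[1,5]  old=⊥  +wl: 0
  step 4. node 3  ⊔preds=[1,5]  new=[1,5]  old=⊥  +wl: 
  step 5. node 4  ⊔preds=[2,4]  new=[0,5]  old=⊥  +wl: 
  step 6. node 5  ⊔preds=[3,3]  new=[1,1]  old=⊥  +wl: 
  step 7. node 6  ⊔preds=⊥  new=[3,3]  stable
  step 8. node 0  ⊔preds=[1,5]  new=[0,5]  old=[2,4]  +wl: 2,4
  step 9. node 2  ⊔preds=[0,5]  new=[1,5]  stable
  step 10. node 4  ⊔preds=[0,5]  new=[-2,5]  old=[0,5]  +wl: 

Least fixpoint reached:
  node 0: [0,5]
  node 1: [1,2]
  node 2: [1,5]
  node 3: [1,5]
  node 4: [-2,5]
  node 5: [1,1]
  node 6: [3,3]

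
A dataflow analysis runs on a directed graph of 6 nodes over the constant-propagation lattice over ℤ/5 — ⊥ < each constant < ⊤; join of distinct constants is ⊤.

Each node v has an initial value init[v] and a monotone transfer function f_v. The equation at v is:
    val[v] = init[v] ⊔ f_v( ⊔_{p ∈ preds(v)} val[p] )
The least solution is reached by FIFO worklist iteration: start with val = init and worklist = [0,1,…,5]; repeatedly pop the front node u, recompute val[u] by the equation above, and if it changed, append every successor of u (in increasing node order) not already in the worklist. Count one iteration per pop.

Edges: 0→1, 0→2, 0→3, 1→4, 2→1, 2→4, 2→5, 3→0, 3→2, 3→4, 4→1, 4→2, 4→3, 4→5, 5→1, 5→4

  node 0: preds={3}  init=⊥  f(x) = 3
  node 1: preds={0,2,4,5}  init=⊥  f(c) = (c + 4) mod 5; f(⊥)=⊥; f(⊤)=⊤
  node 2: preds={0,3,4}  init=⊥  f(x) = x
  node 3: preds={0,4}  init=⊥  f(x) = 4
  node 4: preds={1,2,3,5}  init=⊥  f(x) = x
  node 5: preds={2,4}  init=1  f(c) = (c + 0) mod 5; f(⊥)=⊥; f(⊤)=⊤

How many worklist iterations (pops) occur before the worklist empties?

13

Iteration log — 13 steps:
  step 1. node 0  ⊔preds=⊥  new=3  old=⊥  +wl: 
  step 2. node 1  ⊔preds=⊤  new=⊤  old=⊥  +wl: 
  step 3. node 2  ⊔preds=3  new=3  old=⊥  +wl: 1
  step 4. node 3  ⊔preds=3  new=4  old=⊥  +wl: 0,2
  step 5. node 4  ⊔preds=⊤  new=⊤  old=⊥  +wl: 3
  step 6. node 5  ⊔preds=⊤  new=⊤  old=1  +wl: 4
  step 7. node 1  ⊔preds=⊤  new=⊤  stable
  step 8. node 0  ⊔preds=4  new=3  stable
  step 9. node 2  ⊔preds=⊤  new=⊤  old=3  +wl: 1,5
  step 10. node 3  ⊔preds=⊤  new=4  stable
  step 11. node 4  ⊔preds=⊤  new=⊤  stable
  step 12. node 1  ⊔preds=⊤  new=⊤  stable
  step 13. node 5  ⊔preds=⊤  new=⊤  stable

Least fixpoint reached:
  node 0: 3
  node 1: ⊤
  node 2: ⊤
  node 3: 4
  node 4: ⊤
  node 5: ⊤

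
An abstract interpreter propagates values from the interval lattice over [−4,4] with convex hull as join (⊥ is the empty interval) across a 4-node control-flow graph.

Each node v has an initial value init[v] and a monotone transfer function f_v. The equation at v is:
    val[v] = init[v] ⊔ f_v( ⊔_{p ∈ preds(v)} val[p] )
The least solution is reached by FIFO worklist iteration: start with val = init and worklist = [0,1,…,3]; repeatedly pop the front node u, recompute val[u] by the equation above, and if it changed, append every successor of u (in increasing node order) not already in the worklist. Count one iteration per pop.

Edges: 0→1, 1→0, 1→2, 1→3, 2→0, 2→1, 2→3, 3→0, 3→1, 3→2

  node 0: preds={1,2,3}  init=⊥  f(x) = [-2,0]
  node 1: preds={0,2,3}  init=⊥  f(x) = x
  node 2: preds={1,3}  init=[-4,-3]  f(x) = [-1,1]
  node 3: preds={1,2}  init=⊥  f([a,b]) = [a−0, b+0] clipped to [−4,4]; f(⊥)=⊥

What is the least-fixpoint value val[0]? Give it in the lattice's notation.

[-2,0]

Worklist (9 pops):
  #1 pop 0: in=[-4,-3] → [-2,0] (was ⊥); enqueue []
  #2 pop 1: in=[-4,0] → [-4,0] (was ⊥); enqueue [0]
  #3 pop 2: in=[-4,0] → [-4,1] (was [-4,-3]); enqueue [1]
  #4 pop 3: in=[-4,1] → [-4,1] (was ⊥); enqueue [2]
  #5 pop 0: in=[-4,1] → [-2,0] (no change)
  #6 pop 1: in=[-4,1] → [-4,1] (was [-4,0]); enqueue [0,3]
  #7 pop 2: in=[-4,1] → [-4,1] (no change)
  #8 pop 0: in=[-4,1] → [-2,0] (no change)
  #9 pop 3: in=[-4,1] → [-4,1] (no change)

Fixpoint:
  val[0] = [-2,0]
  val[1] = [-4,1]
  val[2] = [-4,1]
  val[3] = [-4,1]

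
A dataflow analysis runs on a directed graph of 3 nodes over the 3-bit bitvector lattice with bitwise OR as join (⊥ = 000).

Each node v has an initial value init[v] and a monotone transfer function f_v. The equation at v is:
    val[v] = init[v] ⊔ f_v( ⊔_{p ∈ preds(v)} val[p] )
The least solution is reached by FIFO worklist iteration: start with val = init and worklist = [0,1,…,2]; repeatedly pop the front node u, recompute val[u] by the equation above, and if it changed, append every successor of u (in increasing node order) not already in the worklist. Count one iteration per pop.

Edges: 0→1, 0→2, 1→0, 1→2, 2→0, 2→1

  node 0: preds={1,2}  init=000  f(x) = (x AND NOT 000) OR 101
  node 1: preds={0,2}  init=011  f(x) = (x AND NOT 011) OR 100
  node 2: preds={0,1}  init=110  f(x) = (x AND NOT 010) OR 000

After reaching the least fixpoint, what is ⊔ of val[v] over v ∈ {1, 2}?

111

Iteration log — 5 steps:
  step 1. node 0  ⊔preds=111  new=111  old=000  +wl: 
  step 2. node 1  ⊔preds=111  new=111  old=011  +wl: 0
  step 3. node 2  ⊔preds=111  new=111  old=110  +wl: 1
  step 4. node 0  ⊔preds=111  new=111  stable
  step 5. node 1  ⊔preds=111  new=111  stable

Least fixpoint reached:
  node 0: 111
  node 1: 111
  node 2: 111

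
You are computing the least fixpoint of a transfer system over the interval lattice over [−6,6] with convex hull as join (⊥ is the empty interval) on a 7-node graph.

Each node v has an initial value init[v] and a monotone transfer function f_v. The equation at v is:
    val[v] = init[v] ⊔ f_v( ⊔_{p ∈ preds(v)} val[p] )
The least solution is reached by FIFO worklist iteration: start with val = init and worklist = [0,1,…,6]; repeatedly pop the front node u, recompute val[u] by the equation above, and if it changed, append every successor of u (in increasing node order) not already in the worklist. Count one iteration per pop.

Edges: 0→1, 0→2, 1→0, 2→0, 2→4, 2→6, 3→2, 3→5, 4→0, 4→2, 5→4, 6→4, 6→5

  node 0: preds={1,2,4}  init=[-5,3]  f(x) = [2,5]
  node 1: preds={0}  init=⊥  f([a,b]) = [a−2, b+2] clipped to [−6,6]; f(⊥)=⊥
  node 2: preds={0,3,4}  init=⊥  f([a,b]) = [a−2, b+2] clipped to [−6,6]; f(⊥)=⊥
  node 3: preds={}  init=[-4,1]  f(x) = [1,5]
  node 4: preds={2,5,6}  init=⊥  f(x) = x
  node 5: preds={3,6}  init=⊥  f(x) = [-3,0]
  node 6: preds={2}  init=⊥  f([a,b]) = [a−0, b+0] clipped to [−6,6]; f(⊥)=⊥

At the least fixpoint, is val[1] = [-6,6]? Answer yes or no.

Worklist (11 pops):
  #1 pop 0: in=⊥ → [-5,5] (was [-5,3]); enqueue []
  #2 pop 1: in=[-5,5] → [-6,6] (was ⊥); enqueue [0]
  #3 pop 2: in=[-5,5] → [-6,6] (was ⊥); enqueue []
  #4 pop 3: in=⊥ → [-4,5] (was [-4,1]); enqueue [2]
  #5 pop 4: in=[-6,6] → [-6,6] (was ⊥); enqueue []
  #6 pop 5: in=[-4,5] → [-3,0] (was ⊥); enqueue [4]
  #7 pop 6: in=[-6,6] → [-6,6] (was ⊥); enqueue [5]
  #8 pop 0: in=[-6,6] → [-5,5] (no change)
  #9 pop 2: in=[-6,6] → [-6,6] (no change)
  #10 pop 4: in=[-6,6] → [-6,6] (no change)
  #11 pop 5: in=[-6,6] → [-3,0] (no change)

Fixpoint:
  val[0] = [-5,5]
  val[1] = [-6,6]
  val[2] = [-6,6]
  val[3] = [-4,5]
  val[4] = [-6,6]
  val[5] = [-3,0]
  val[6] = [-6,6]

yes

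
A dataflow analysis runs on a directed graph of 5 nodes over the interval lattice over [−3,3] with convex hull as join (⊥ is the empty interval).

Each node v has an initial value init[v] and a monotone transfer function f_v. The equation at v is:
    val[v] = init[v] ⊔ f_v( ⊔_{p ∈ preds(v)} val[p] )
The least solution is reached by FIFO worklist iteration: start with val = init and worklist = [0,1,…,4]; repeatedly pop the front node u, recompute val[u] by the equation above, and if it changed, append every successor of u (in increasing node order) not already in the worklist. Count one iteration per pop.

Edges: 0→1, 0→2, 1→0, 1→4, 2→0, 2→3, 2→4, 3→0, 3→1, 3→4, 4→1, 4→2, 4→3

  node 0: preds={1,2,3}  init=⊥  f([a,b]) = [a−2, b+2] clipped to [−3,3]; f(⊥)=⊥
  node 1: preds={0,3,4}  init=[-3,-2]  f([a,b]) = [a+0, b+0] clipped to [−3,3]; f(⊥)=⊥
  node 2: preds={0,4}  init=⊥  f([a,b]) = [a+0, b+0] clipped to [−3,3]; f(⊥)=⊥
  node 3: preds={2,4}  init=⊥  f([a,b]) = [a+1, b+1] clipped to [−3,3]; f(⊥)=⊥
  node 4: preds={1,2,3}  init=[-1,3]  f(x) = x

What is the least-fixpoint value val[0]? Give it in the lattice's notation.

Iteration log — 9 steps:
  step 1. node 0  ⊔preds=[-3,-2]  new=[-3,0]  old=⊥  +wl: 
  step 2. node 1  ⊔preds=[-3,3]  new=[-3,3]  old=[-3,-2]  +wl: 0
  step 3. node 2  ⊔preds=[-3,3]  new=[-3,3]  old=⊥  +wl: 
  step 4. node 3  ⊔preds=[-3,3]  new=[-2,3]  old=⊥  +wl: 1
  step 5. node 4  ⊔preds=[-3,3]  new=[-3,3]  old=[-1,3]  +wl: 2,3
  step 6. node 0  ⊔preds=[-3,3]  new=[-3,3]  old=[-3,0]  +wl: 
  step 7. node 1  ⊔preds=[-3,3]  new=[-3,3]  stable
  step 8. node 2  ⊔preds=[-3,3]  new=[-3,3]  stable
  step 9. node 3  ⊔preds=[-3,3]  new=[-2,3]  stable

Least fixpoint reached:
  node 0: [-3,3]
  node 1: [-3,3]
  node 2: [-3,3]
  node 3: [-2,3]
  node 4: [-3,3]

[-3,3]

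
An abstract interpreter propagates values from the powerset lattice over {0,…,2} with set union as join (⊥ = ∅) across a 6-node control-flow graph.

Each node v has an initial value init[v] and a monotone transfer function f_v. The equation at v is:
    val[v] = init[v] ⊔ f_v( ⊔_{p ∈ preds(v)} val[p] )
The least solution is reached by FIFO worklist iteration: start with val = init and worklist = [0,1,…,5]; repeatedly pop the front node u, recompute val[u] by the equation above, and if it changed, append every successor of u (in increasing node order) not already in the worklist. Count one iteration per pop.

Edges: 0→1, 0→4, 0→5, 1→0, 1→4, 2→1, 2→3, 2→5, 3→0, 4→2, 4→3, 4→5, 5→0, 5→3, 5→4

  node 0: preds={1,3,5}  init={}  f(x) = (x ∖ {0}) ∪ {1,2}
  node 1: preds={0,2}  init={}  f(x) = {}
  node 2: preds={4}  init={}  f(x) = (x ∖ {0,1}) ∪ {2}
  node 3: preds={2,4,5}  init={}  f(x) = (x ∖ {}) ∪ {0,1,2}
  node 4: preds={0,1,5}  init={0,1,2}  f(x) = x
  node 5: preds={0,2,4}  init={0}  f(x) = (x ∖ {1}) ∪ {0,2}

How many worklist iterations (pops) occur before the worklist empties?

Trace (10 dequeues):
  [1] u=0 | in {0} | out {1,2} | prev {} | push {}
  [2] u=1 | in {1,2} | out {} | ==
  [3] u=2 | in {0,1,2} | out {2} | prev {} | push {1}
  [4] u=3 | in {0,1,2} | out {0,1,2} | prev {} | push {0}
  [5] u=4 | in {0,1,2} | out {0,1,2} | ==
  [6] u=5 | in {0,1,2} | out {0,2} | prev {0} | push {3,4}
  [7] u=1 | in {1,2} | out {} | ==
  [8] u=0 | in {0,1,2} | out {1,2} | ==
  [9] u=3 | in {0,1,2} | out {0,1,2} | ==
  [10] u=4 | in {0,1,2} | out {0,1,2} | ==

Converged values:
  [0] {1,2}
  [1] {}
  [2] {2}
  [3] {0,1,2}
  [4] {0,1,2}
  [5] {0,2}

10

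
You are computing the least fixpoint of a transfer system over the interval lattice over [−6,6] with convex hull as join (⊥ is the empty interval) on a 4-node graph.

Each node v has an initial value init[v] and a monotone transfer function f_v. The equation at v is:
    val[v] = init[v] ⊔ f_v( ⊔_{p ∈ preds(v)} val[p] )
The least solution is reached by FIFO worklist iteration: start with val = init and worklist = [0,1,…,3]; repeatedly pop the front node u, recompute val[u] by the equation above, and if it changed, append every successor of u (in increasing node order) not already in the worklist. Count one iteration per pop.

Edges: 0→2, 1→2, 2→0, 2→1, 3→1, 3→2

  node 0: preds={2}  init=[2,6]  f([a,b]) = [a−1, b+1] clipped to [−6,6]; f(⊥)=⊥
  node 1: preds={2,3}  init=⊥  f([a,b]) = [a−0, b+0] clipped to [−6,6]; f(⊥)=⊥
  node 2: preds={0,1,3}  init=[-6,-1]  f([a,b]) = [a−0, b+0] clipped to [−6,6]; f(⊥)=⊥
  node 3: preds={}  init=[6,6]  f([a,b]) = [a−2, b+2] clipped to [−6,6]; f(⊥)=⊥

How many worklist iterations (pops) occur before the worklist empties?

Worklist (6 pops):
  #1 pop 0: in=[-6,-1] → [-6,6] (was [2,6]); enqueue []
  #2 pop 1: in=[-6,6] → [-6,6] (was ⊥); enqueue []
  #3 pop 2: in=[-6,6] → [-6,6] (was [-6,-1]); enqueue [0,1]
  #4 pop 3: in=⊥ → [6,6] (no change)
  #5 pop 0: in=[-6,6] → [-6,6] (no change)
  #6 pop 1: in=[-6,6] → [-6,6] (no change)

Fixpoint:
  val[0] = [-6,6]
  val[1] = [-6,6]
  val[2] = [-6,6]
  val[3] = [6,6]

6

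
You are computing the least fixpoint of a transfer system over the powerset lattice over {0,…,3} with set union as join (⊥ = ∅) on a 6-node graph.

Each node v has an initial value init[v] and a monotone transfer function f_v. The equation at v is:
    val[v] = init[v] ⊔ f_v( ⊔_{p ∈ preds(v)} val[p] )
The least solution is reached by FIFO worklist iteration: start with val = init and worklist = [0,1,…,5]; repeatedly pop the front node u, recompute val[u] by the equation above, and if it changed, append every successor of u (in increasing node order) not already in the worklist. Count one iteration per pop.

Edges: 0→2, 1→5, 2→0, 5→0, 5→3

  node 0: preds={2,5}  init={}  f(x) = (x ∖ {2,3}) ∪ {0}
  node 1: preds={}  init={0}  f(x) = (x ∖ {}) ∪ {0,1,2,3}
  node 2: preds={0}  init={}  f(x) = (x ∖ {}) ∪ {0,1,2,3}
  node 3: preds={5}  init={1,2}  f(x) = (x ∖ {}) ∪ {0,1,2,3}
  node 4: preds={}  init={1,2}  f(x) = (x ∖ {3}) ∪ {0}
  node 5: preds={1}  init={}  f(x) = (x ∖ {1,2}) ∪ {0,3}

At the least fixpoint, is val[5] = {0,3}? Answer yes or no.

Worklist (9 pops):
  #1 pop 0: in={} → {0} (was {}); enqueue []
  #2 pop 1: in={} → {0,1,2,3} (was {0}); enqueue []
  #3 pop 2: in={0} → {0,1,2,3} (was {}); enqueue [0]
  #4 pop 3: in={} → {0,1,2,3} (was {1,2}); enqueue []
  #5 pop 4: in={} → {0,1,2} (was {1,2}); enqueue []
  #6 pop 5: in={0,1,2,3} → {0,3} (was {}); enqueue [3]
  #7 pop 0: in={0,1,2,3} → {0,1} (was {0}); enqueue [2]
  #8 pop 3: in={0,3} → {0,1,2,3} (no change)
  #9 pop 2: in={0,1} → {0,1,2,3} (no change)

Fixpoint:
  val[0] = {0,1}
  val[1] = {0,1,2,3}
  val[2] = {0,1,2,3}
  val[3] = {0,1,2,3}
  val[4] = {0,1,2}
  val[5] = {0,3}

yes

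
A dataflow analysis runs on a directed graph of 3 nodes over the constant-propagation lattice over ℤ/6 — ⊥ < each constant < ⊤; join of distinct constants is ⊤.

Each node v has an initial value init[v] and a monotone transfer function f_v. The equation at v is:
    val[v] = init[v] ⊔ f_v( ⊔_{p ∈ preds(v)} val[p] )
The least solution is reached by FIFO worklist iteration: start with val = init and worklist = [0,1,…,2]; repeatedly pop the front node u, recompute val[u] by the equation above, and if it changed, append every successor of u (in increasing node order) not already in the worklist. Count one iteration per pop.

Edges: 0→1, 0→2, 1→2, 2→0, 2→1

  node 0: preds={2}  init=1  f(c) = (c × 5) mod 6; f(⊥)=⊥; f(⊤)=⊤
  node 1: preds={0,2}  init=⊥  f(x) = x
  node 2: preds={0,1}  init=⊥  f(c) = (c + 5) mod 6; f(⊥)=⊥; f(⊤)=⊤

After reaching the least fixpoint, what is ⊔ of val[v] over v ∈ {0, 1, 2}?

⊤

Trace (8 dequeues):
  [1] u=0 | in ⊥ | out 1 | ==
  [2] u=1 | in 1 | out 1 | prev ⊥ | push {}
  [3] u=2 | in 1 | out 0 | prev ⊥ | push {0,1}
  [4] u=0 | in 0 | out ⊤ | prev 1 | push {2}
  [5] u=1 | in ⊤ | out ⊤ | prev 1 | push {}
  [6] u=2 | in ⊤ | out ⊤ | prev 0 | push {0,1}
  [7] u=0 | in ⊤ | out ⊤ | ==
  [8] u=1 | in ⊤ | out ⊤ | ==

Converged values:
  [0] ⊤
  [1] ⊤
  [2] ⊤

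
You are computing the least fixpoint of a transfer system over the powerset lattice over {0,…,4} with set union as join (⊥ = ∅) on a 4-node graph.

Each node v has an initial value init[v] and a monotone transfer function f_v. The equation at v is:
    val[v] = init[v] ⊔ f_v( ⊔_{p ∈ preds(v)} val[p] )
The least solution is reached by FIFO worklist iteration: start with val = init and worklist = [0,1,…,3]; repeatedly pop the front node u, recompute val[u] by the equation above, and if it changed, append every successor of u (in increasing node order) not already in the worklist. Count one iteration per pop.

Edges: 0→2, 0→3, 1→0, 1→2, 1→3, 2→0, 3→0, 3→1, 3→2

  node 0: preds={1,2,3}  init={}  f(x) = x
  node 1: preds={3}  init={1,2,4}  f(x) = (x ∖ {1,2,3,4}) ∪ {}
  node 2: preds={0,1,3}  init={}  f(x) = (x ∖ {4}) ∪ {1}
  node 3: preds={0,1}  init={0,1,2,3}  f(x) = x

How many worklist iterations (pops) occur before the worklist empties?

7

Worklist (7 pops):
  #1 pop 0: in={0,1,2,3,4} → {0,1,2,3,4} (was {}); enqueue []
  #2 pop 1: in={0,1,2,3} → {0,1,2,4} (was {1,2,4}); enqueue [0]
  #3 pop 2: in={0,1,2,3,4} → {0,1,2,3} (was {}); enqueue []
  #4 pop 3: in={0,1,2,3,4} → {0,1,2,3,4} (was {0,1,2,3}); enqueue [1,2]
  #5 pop 0: in={0,1,2,3,4} → {0,1,2,3,4} (no change)
  #6 pop 1: in={0,1,2,3,4} → {0,1,2,4} (no change)
  #7 pop 2: in={0,1,2,3,4} → {0,1,2,3} (no change)

Fixpoint:
  val[0] = {0,1,2,3,4}
  val[1] = {0,1,2,4}
  val[2] = {0,1,2,3}
  val[3] = {0,1,2,3,4}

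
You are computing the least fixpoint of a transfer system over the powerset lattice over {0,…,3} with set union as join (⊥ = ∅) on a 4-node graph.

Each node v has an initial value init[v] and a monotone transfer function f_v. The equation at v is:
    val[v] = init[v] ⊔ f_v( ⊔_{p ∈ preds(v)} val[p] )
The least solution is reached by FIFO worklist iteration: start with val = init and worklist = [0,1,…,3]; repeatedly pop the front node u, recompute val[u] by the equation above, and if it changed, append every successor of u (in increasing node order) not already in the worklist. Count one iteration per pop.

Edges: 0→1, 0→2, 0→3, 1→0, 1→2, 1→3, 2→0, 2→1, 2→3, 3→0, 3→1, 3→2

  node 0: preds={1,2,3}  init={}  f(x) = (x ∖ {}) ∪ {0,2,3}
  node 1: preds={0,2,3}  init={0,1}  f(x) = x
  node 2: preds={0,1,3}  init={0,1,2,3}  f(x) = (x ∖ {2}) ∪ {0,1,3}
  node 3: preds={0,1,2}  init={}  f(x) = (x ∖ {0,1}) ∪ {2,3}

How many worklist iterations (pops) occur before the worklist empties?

7

Trace (7 dequeues):
  [1] u=0 | in {0,1,2,3} | out {0,1,2,3} | prev {} | push {}
  [2] u=1 | in {0,1,2,3} | out {0,1,2,3} | prev {0,1} | push {0}
  [3] u=2 | in {0,1,2,3} | out {0,1,2,3} | ==
  [4] u=3 | in {0,1,2,3} | out {2,3} | prev {} | push {1,2}
  [5] u=0 | in {0,1,2,3} | out {0,1,2,3} | ==
  [6] u=1 | in {0,1,2,3} | out {0,1,2,3} | ==
  [7] u=2 | in {0,1,2,3} | out {0,1,2,3} | ==

Converged values:
  [0] {0,1,2,3}
  [1] {0,1,2,3}
  [2] {0,1,2,3}
  [3] {2,3}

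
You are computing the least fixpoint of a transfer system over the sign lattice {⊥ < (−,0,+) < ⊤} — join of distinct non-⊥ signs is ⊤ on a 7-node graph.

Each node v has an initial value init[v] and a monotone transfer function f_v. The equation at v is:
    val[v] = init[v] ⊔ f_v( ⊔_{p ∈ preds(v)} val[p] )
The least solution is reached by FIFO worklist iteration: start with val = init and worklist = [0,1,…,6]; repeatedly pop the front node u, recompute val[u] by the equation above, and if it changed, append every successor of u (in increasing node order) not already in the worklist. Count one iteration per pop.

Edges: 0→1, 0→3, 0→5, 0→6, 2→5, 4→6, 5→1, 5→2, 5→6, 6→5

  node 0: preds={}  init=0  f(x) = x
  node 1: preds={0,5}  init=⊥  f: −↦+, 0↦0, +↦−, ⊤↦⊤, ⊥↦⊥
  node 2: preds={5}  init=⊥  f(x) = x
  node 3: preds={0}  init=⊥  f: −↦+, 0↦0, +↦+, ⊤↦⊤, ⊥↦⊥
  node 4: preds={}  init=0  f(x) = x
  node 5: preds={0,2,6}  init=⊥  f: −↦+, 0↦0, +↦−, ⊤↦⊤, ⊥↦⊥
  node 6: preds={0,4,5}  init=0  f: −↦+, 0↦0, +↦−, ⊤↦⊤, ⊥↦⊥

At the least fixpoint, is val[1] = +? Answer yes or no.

no

Trace (10 dequeues):
  [1] u=0 | in ⊥ | out 0 | ==
  [2] u=1 | in 0 | out 0 | prev ⊥ | push {}
  [3] u=2 | in ⊥ | out ⊥ | ==
  [4] u=3 | in 0 | out 0 | prev ⊥ | push {}
  [5] u=4 | in ⊥ | out 0 | ==
  [6] u=5 | in 0 | out 0 | prev ⊥ | push {1,2}
  [7] u=6 | in 0 | out 0 | ==
  [8] u=1 | in 0 | out 0 | ==
  [9] u=2 | in 0 | out 0 | prev ⊥ | push {5}
  [10] u=5 | in 0 | out 0 | ==

Converged values:
  [0] 0
  [1] 0
  [2] 0
  [3] 0
  [4] 0
  [5] 0
  [6] 0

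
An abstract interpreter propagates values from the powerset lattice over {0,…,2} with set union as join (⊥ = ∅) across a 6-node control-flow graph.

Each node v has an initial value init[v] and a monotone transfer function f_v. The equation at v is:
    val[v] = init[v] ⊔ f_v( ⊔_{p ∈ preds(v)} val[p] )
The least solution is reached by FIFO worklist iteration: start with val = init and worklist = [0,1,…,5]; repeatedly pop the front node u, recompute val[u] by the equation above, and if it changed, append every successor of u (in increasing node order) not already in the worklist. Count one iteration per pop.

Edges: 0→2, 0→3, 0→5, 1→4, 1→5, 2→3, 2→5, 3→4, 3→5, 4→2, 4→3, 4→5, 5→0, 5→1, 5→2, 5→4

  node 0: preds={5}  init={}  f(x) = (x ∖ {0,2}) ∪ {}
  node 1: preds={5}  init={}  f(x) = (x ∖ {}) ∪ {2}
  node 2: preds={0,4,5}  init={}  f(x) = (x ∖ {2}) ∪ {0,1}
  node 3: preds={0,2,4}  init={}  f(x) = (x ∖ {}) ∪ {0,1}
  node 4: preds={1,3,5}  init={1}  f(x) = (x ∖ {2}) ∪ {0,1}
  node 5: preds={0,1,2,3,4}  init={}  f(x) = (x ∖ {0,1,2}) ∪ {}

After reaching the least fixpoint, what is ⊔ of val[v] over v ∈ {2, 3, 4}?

{0,1}

Iteration log — 8 steps:
  step 1. node 0  ⊔preds={}  new={}  stable
  step 2. node 1  ⊔preds={}  new={2}  old={}  +wl: 
  step 3. node 2  ⊔preds={1}  new={0,1}  old={}  +wl: 
  step 4. node 3  ⊔preds={0,1}  new={0,1}  old={}  +wl: 
  step 5. node 4  ⊔preds={0,1,2}  new={0,1}  old={1}  +wl: 2,3
  step 6. node 5  ⊔preds={0,1,2}  new={}  stable
  step 7. node 2  ⊔preds={0,1}  new={0,1}  stable
  step 8. node 3  ⊔preds={0,1}  new={0,1}  stable

Least fixpoint reached:
  node 0: {}
  node 1: {2}
  node 2: {0,1}
  node 3: {0,1}
  node 4: {0,1}
  node 5: {}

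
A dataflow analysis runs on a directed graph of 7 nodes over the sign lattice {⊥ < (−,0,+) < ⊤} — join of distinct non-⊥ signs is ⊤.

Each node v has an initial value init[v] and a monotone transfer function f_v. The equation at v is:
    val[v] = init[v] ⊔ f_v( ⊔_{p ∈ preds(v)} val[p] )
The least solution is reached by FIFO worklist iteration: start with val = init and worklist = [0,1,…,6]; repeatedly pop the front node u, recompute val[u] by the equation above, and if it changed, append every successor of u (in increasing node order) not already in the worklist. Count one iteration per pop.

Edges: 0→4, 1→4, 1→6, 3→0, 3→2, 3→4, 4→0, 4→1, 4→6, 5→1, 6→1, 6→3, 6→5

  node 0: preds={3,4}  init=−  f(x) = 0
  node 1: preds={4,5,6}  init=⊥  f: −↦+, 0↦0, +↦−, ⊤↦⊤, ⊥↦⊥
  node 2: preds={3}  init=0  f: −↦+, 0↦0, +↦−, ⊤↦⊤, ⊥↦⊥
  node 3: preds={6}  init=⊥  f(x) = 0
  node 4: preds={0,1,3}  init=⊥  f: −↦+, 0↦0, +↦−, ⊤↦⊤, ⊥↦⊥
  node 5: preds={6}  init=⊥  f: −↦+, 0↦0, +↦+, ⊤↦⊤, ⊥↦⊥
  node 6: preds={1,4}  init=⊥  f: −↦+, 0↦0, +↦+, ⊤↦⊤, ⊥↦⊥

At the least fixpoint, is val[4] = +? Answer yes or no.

no

Worklist (15 pops):
  #1 pop 0: in=⊥ → ⊤ (was −); enqueue []
  #2 pop 1: in=⊥ → ⊥ (no change)
  #3 pop 2: in=⊥ → 0 (no change)
  #4 pop 3: in=⊥ → 0 (was ⊥); enqueue [0,2]
  #5 pop 4: in=⊤ → ⊤ (was ⊥); enqueue [1]
  #6 pop 5: in=⊥ → ⊥ (no change)
  #7 pop 6: in=⊤ → ⊤ (was ⊥); enqueue [3,5]
  #8 pop 0: in=⊤ → ⊤ (no change)
  #9 pop 2: in=0 → 0 (no change)
  #10 pop 1: in=⊤ → ⊤ (was ⊥); enqueue [4,6]
  #11 pop 3: in=⊤ → 0 (no change)
  #12 pop 5: in=⊤ → ⊤ (was ⊥); enqueue [1]
  #13 pop 4: in=⊤ → ⊤ (no change)
  #14 pop 6: in=⊤ → ⊤ (no change)
  #15 pop 1: in=⊤ → ⊤ (no change)

Fixpoint:
  val[0] = ⊤
  val[1] = ⊤
  val[2] = 0
  val[3] = 0
  val[4] = ⊤
  val[5] = ⊤
  val[6] = ⊤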